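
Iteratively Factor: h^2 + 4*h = (h)*(h + 4)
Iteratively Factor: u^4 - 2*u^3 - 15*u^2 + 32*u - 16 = (u - 1)*(u^3 - u^2 - 16*u + 16) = (u - 1)*(u + 4)*(u^2 - 5*u + 4) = (u - 1)^2*(u + 4)*(u - 4)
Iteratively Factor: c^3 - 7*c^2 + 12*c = (c - 3)*(c^2 - 4*c) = c*(c - 3)*(c - 4)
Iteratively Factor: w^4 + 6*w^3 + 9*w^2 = (w + 3)*(w^3 + 3*w^2) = w*(w + 3)*(w^2 + 3*w) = w*(w + 3)^2*(w)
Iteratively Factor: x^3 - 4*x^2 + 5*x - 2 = (x - 2)*(x^2 - 2*x + 1) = (x - 2)*(x - 1)*(x - 1)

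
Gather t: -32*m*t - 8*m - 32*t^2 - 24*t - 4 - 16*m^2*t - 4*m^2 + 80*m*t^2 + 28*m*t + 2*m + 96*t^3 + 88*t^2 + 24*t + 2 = -4*m^2 - 6*m + 96*t^3 + t^2*(80*m + 56) + t*(-16*m^2 - 4*m) - 2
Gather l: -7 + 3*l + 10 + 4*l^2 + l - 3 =4*l^2 + 4*l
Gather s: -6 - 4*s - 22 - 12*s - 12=-16*s - 40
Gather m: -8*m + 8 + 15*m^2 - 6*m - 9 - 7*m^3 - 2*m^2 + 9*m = -7*m^3 + 13*m^2 - 5*m - 1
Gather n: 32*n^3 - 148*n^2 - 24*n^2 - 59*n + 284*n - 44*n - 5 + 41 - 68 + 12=32*n^3 - 172*n^2 + 181*n - 20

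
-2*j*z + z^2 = z*(-2*j + z)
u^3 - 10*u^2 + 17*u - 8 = (u - 8)*(u - 1)^2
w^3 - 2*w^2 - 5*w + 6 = (w - 3)*(w - 1)*(w + 2)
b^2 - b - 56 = (b - 8)*(b + 7)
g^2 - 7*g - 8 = (g - 8)*(g + 1)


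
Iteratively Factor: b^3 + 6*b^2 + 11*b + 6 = (b + 1)*(b^2 + 5*b + 6) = (b + 1)*(b + 2)*(b + 3)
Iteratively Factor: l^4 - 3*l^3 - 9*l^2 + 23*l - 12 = (l - 1)*(l^3 - 2*l^2 - 11*l + 12) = (l - 1)*(l + 3)*(l^2 - 5*l + 4) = (l - 4)*(l - 1)*(l + 3)*(l - 1)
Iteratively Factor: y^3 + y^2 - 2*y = (y)*(y^2 + y - 2) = y*(y - 1)*(y + 2)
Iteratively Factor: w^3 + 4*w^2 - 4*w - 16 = (w + 4)*(w^2 - 4) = (w + 2)*(w + 4)*(w - 2)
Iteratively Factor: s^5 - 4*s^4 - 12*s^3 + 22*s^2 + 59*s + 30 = (s + 2)*(s^4 - 6*s^3 + 22*s + 15) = (s + 1)*(s + 2)*(s^3 - 7*s^2 + 7*s + 15) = (s - 3)*(s + 1)*(s + 2)*(s^2 - 4*s - 5) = (s - 5)*(s - 3)*(s + 1)*(s + 2)*(s + 1)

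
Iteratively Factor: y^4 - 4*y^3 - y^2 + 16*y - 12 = (y + 2)*(y^3 - 6*y^2 + 11*y - 6) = (y - 2)*(y + 2)*(y^2 - 4*y + 3) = (y - 3)*(y - 2)*(y + 2)*(y - 1)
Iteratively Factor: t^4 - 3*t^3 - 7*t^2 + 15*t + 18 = (t - 3)*(t^3 - 7*t - 6) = (t - 3)*(t + 1)*(t^2 - t - 6) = (t - 3)^2*(t + 1)*(t + 2)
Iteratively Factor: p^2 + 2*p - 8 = (p + 4)*(p - 2)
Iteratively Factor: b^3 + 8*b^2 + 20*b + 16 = (b + 2)*(b^2 + 6*b + 8) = (b + 2)^2*(b + 4)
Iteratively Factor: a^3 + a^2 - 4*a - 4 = (a + 2)*(a^2 - a - 2) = (a + 1)*(a + 2)*(a - 2)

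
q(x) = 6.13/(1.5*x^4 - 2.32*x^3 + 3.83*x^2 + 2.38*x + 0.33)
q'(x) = 6.13*(-6.0*x^3 + 6.96*x^2 - 7.66*x - 2.38)/(1.5*x^4 - 2.32*x^3 + 3.83*x^2 + 2.38*x + 0.33)^2 = (-36.78*x^3 + 42.6648*x^2 - 46.9558*x - 14.5894)/(1.5*x^4 - 2.32*x^3 + 3.83*x^2 + 2.38*x + 0.33)^2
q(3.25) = 0.04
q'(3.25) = -0.05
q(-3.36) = 0.02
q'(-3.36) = 0.02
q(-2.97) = 0.03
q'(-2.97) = 0.04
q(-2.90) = 0.03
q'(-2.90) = 0.04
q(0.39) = 3.53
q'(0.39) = -9.47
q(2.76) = 0.08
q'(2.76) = -0.11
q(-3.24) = 0.02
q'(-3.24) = 0.02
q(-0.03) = 23.39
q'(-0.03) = -191.28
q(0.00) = 18.58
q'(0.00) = -133.97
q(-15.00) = 0.00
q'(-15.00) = 0.00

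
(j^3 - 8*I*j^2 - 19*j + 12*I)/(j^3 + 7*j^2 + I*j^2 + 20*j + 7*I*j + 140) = (j^2 - 4*I*j - 3)/(j^2 + j*(7 + 5*I) + 35*I)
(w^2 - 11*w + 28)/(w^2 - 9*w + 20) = (w - 7)/(w - 5)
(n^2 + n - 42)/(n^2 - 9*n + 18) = (n + 7)/(n - 3)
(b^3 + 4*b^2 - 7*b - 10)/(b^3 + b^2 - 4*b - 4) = (b + 5)/(b + 2)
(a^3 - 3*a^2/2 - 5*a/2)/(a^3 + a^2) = (a - 5/2)/a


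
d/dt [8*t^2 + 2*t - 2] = 16*t + 2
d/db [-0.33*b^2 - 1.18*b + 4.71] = -0.66*b - 1.18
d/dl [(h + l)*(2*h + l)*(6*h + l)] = 20*h^2 + 18*h*l + 3*l^2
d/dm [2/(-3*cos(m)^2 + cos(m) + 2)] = 2*(1 - 6*cos(m))*sin(m)/(-3*cos(m)^2 + cos(m) + 2)^2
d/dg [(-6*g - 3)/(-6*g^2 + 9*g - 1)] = 3*(-12*g^2 - 12*g + 11)/(36*g^4 - 108*g^3 + 93*g^2 - 18*g + 1)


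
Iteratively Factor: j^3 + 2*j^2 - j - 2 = (j + 1)*(j^2 + j - 2) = (j + 1)*(j + 2)*(j - 1)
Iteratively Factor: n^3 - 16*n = (n - 4)*(n^2 + 4*n) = (n - 4)*(n + 4)*(n)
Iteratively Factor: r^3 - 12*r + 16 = (r - 2)*(r^2 + 2*r - 8) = (r - 2)*(r + 4)*(r - 2)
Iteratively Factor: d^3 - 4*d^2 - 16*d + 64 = (d + 4)*(d^2 - 8*d + 16) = (d - 4)*(d + 4)*(d - 4)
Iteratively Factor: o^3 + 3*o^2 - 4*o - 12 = (o - 2)*(o^2 + 5*o + 6) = (o - 2)*(o + 3)*(o + 2)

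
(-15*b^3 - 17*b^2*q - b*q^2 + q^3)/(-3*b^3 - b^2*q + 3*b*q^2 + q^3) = (-5*b + q)/(-b + q)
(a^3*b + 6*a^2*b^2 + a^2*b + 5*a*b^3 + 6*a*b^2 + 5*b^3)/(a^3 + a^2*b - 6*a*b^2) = b*(a^3 + 6*a^2*b + a^2 + 5*a*b^2 + 6*a*b + 5*b^2)/(a*(a^2 + a*b - 6*b^2))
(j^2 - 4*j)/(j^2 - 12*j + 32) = j/(j - 8)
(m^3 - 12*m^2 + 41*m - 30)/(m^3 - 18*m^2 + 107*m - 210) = (m - 1)/(m - 7)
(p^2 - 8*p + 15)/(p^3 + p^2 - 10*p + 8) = (p^2 - 8*p + 15)/(p^3 + p^2 - 10*p + 8)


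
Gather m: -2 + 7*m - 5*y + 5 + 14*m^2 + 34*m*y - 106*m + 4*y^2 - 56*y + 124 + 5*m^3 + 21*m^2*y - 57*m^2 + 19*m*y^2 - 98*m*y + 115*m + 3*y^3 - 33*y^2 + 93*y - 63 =5*m^3 + m^2*(21*y - 43) + m*(19*y^2 - 64*y + 16) + 3*y^3 - 29*y^2 + 32*y + 64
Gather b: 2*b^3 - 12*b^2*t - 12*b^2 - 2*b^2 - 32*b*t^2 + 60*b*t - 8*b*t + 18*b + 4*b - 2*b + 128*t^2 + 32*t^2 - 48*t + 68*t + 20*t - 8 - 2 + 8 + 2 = 2*b^3 + b^2*(-12*t - 14) + b*(-32*t^2 + 52*t + 20) + 160*t^2 + 40*t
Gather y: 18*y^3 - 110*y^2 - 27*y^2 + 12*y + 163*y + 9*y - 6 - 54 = 18*y^3 - 137*y^2 + 184*y - 60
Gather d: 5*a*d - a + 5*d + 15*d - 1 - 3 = -a + d*(5*a + 20) - 4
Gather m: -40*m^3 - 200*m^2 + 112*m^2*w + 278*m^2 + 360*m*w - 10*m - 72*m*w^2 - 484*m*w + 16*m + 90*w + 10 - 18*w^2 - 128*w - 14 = -40*m^3 + m^2*(112*w + 78) + m*(-72*w^2 - 124*w + 6) - 18*w^2 - 38*w - 4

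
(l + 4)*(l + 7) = l^2 + 11*l + 28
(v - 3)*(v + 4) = v^2 + v - 12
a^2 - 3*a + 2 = (a - 2)*(a - 1)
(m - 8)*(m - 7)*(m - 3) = m^3 - 18*m^2 + 101*m - 168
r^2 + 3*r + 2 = (r + 1)*(r + 2)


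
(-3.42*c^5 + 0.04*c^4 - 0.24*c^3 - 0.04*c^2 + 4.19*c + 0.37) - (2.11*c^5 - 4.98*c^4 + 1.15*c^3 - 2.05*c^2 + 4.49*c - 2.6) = -5.53*c^5 + 5.02*c^4 - 1.39*c^3 + 2.01*c^2 - 0.3*c + 2.97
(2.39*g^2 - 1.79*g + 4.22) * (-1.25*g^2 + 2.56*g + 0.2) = -2.9875*g^4 + 8.3559*g^3 - 9.3794*g^2 + 10.4452*g + 0.844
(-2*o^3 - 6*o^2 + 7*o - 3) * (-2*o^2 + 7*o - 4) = 4*o^5 - 2*o^4 - 48*o^3 + 79*o^2 - 49*o + 12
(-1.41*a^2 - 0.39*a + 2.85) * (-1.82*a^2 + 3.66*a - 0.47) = 2.5662*a^4 - 4.4508*a^3 - 5.9517*a^2 + 10.6143*a - 1.3395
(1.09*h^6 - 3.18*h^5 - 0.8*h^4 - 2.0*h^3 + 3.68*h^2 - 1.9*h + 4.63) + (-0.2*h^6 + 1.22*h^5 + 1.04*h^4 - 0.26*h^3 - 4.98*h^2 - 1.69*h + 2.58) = 0.89*h^6 - 1.96*h^5 + 0.24*h^4 - 2.26*h^3 - 1.3*h^2 - 3.59*h + 7.21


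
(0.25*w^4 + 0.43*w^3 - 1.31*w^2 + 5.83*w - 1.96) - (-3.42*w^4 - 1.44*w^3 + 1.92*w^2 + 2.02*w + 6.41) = 3.67*w^4 + 1.87*w^3 - 3.23*w^2 + 3.81*w - 8.37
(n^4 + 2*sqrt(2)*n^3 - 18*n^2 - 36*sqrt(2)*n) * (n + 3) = n^5 + 2*sqrt(2)*n^4 + 3*n^4 - 18*n^3 + 6*sqrt(2)*n^3 - 54*n^2 - 36*sqrt(2)*n^2 - 108*sqrt(2)*n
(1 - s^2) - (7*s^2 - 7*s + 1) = -8*s^2 + 7*s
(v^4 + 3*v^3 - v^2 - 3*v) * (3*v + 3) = 3*v^5 + 12*v^4 + 6*v^3 - 12*v^2 - 9*v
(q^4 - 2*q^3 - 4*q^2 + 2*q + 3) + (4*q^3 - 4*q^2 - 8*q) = q^4 + 2*q^3 - 8*q^2 - 6*q + 3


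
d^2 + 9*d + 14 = (d + 2)*(d + 7)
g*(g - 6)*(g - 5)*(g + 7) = g^4 - 4*g^3 - 47*g^2 + 210*g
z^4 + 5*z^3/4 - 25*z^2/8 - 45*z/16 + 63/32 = (z - 3/2)*(z - 1/2)*(z + 3/2)*(z + 7/4)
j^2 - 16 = (j - 4)*(j + 4)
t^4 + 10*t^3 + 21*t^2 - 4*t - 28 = (t - 1)*(t + 2)^2*(t + 7)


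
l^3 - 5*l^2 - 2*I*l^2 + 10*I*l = l*(l - 5)*(l - 2*I)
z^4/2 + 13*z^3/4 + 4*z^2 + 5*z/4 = z*(z/2 + 1/2)*(z + 1/2)*(z + 5)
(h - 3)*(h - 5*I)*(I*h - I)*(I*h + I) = -h^4 + 3*h^3 + 5*I*h^3 + h^2 - 15*I*h^2 - 3*h - 5*I*h + 15*I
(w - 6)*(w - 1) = w^2 - 7*w + 6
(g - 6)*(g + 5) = g^2 - g - 30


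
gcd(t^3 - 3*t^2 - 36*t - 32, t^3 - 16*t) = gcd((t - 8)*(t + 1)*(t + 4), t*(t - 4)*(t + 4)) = t + 4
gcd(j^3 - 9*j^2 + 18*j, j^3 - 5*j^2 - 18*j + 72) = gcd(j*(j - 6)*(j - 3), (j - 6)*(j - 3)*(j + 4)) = j^2 - 9*j + 18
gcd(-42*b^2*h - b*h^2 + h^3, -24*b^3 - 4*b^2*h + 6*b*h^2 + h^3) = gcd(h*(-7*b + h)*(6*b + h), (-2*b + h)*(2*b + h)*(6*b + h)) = 6*b + h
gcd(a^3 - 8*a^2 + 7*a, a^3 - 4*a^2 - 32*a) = a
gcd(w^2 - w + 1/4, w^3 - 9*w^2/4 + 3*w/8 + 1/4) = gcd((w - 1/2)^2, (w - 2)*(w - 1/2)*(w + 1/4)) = w - 1/2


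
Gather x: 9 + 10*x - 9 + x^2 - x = x^2 + 9*x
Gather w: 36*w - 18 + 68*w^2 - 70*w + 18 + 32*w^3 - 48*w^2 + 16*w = 32*w^3 + 20*w^2 - 18*w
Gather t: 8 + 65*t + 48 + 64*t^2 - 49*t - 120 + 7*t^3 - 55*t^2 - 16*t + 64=7*t^3 + 9*t^2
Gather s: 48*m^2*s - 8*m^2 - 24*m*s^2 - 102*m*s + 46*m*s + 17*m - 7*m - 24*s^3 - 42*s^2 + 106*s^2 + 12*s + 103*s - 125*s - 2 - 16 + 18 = -8*m^2 + 10*m - 24*s^3 + s^2*(64 - 24*m) + s*(48*m^2 - 56*m - 10)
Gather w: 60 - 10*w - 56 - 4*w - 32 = -14*w - 28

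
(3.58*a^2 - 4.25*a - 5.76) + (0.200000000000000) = 3.58*a^2 - 4.25*a - 5.56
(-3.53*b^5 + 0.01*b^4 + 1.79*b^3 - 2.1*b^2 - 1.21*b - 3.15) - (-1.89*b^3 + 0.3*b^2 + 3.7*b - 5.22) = -3.53*b^5 + 0.01*b^4 + 3.68*b^3 - 2.4*b^2 - 4.91*b + 2.07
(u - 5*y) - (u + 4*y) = -9*y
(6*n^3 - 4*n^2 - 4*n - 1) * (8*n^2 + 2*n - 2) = 48*n^5 - 20*n^4 - 52*n^3 - 8*n^2 + 6*n + 2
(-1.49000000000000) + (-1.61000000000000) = -3.10000000000000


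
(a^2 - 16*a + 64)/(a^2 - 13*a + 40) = (a - 8)/(a - 5)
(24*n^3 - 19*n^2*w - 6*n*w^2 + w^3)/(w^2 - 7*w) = (24*n^3 - 19*n^2*w - 6*n*w^2 + w^3)/(w*(w - 7))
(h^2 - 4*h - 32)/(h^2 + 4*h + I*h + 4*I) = (h - 8)/(h + I)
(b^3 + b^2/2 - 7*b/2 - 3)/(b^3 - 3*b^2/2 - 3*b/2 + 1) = (2*b + 3)/(2*b - 1)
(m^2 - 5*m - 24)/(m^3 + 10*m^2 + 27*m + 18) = (m - 8)/(m^2 + 7*m + 6)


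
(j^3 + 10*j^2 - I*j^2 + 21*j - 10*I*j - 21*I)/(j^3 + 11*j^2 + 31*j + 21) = (j - I)/(j + 1)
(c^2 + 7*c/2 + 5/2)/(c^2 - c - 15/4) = 2*(2*c^2 + 7*c + 5)/(4*c^2 - 4*c - 15)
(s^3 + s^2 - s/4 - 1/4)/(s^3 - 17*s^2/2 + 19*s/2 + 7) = (2*s^2 + s - 1)/(2*(s^2 - 9*s + 14))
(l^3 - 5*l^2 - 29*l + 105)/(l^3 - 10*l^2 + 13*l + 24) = (l^2 - 2*l - 35)/(l^2 - 7*l - 8)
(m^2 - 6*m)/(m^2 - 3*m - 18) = m/(m + 3)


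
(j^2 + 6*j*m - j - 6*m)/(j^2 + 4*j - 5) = (j + 6*m)/(j + 5)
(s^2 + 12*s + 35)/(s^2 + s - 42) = (s + 5)/(s - 6)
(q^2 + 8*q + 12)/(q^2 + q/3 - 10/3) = 3*(q + 6)/(3*q - 5)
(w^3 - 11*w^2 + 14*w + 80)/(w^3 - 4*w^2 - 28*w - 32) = (w - 5)/(w + 2)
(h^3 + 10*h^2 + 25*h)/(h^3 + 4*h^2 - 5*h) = (h + 5)/(h - 1)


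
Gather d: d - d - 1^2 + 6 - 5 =0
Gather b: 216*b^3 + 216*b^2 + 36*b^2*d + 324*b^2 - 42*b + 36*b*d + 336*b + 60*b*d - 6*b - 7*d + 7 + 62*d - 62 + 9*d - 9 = 216*b^3 + b^2*(36*d + 540) + b*(96*d + 288) + 64*d - 64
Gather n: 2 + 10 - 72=-60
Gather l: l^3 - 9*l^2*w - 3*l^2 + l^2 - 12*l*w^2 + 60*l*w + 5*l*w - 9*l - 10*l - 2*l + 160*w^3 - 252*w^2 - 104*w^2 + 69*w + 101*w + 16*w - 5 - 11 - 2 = l^3 + l^2*(-9*w - 2) + l*(-12*w^2 + 65*w - 21) + 160*w^3 - 356*w^2 + 186*w - 18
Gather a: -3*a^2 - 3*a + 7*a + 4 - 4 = -3*a^2 + 4*a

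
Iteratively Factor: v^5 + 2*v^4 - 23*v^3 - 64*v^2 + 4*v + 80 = (v + 2)*(v^4 - 23*v^2 - 18*v + 40) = (v - 1)*(v + 2)*(v^3 + v^2 - 22*v - 40) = (v - 1)*(v + 2)^2*(v^2 - v - 20) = (v - 1)*(v + 2)^2*(v + 4)*(v - 5)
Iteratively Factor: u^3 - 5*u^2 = (u)*(u^2 - 5*u) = u*(u - 5)*(u)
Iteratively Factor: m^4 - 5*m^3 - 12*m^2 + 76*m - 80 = (m + 4)*(m^3 - 9*m^2 + 24*m - 20) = (m - 5)*(m + 4)*(m^2 - 4*m + 4) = (m - 5)*(m - 2)*(m + 4)*(m - 2)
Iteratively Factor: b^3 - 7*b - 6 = (b - 3)*(b^2 + 3*b + 2) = (b - 3)*(b + 2)*(b + 1)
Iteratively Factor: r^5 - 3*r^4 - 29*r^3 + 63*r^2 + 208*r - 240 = (r - 5)*(r^4 + 2*r^3 - 19*r^2 - 32*r + 48) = (r - 5)*(r + 3)*(r^3 - r^2 - 16*r + 16) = (r - 5)*(r - 1)*(r + 3)*(r^2 - 16) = (r - 5)*(r - 4)*(r - 1)*(r + 3)*(r + 4)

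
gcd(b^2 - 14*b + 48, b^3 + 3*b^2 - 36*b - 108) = b - 6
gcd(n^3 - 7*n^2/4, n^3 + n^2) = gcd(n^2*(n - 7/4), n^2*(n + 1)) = n^2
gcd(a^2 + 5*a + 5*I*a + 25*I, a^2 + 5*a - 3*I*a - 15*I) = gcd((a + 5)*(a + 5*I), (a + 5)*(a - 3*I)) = a + 5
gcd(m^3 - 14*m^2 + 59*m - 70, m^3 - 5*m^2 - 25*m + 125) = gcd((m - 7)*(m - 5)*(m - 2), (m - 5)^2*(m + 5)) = m - 5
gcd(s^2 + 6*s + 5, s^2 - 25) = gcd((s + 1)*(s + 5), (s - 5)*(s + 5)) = s + 5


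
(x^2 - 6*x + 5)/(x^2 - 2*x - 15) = (x - 1)/(x + 3)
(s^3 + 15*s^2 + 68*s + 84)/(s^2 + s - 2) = (s^2 + 13*s + 42)/(s - 1)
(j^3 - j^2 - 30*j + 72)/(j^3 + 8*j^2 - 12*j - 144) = (j - 3)/(j + 6)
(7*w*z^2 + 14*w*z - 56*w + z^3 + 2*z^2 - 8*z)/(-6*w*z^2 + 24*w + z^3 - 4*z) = (7*w*z + 28*w + z^2 + 4*z)/(-6*w*z - 12*w + z^2 + 2*z)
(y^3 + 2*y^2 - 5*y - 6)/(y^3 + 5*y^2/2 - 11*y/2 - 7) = 2*(y + 3)/(2*y + 7)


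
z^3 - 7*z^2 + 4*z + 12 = (z - 6)*(z - 2)*(z + 1)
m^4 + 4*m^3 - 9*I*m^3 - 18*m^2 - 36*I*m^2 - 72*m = m*(m + 4)*(m - 6*I)*(m - 3*I)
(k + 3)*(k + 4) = k^2 + 7*k + 12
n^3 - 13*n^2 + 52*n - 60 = (n - 6)*(n - 5)*(n - 2)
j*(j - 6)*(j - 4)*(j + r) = j^4 + j^3*r - 10*j^3 - 10*j^2*r + 24*j^2 + 24*j*r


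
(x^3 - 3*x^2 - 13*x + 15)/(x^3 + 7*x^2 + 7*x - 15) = (x - 5)/(x + 5)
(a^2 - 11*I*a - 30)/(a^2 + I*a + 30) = (a - 6*I)/(a + 6*I)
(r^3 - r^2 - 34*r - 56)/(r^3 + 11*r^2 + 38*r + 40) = (r - 7)/(r + 5)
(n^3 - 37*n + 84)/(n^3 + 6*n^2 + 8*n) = (n^3 - 37*n + 84)/(n*(n^2 + 6*n + 8))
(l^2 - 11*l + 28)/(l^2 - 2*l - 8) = (l - 7)/(l + 2)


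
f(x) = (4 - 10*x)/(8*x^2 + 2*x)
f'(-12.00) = 0.01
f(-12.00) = 0.11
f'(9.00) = 0.01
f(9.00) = -0.13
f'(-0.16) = 323.11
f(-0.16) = -48.61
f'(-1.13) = 2.63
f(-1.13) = 1.92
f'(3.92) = 0.06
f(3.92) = -0.27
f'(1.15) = 0.15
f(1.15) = -0.58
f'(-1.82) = 0.71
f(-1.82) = 0.97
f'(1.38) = 0.17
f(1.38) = -0.54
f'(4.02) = 0.05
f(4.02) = -0.26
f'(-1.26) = 1.93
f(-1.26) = 1.63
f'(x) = (4 - 10*x)*(-16*x - 2)/(8*x^2 + 2*x)^2 - 10/(8*x^2 + 2*x)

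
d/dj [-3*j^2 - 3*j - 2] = -6*j - 3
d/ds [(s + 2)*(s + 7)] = 2*s + 9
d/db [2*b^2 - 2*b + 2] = 4*b - 2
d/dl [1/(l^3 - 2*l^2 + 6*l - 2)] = (-3*l^2 + 4*l - 6)/(l^3 - 2*l^2 + 6*l - 2)^2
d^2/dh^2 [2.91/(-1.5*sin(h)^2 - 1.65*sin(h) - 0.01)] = (26.19*sin(h)^4 + 21.60675*sin(h)^3 - 31.537125*sin(h)^2 - 43.261515*sin(h) - 15.75765)/(1.5*sin(h)^2 + 1.65*sin(h) + 0.01)^3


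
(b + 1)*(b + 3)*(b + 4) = b^3 + 8*b^2 + 19*b + 12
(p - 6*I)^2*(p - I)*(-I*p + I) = -I*p^4 - 13*p^3 + I*p^3 + 13*p^2 + 48*I*p^2 + 36*p - 48*I*p - 36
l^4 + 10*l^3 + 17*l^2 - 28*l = l*(l - 1)*(l + 4)*(l + 7)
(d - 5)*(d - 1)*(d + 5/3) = d^3 - 13*d^2/3 - 5*d + 25/3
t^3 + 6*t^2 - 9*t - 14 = (t - 2)*(t + 1)*(t + 7)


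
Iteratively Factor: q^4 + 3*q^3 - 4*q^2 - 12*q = (q + 3)*(q^3 - 4*q) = (q + 2)*(q + 3)*(q^2 - 2*q) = q*(q + 2)*(q + 3)*(q - 2)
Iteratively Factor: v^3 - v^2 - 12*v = (v)*(v^2 - v - 12) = v*(v + 3)*(v - 4)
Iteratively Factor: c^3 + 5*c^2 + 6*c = (c)*(c^2 + 5*c + 6) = c*(c + 3)*(c + 2)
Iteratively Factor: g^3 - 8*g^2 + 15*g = (g)*(g^2 - 8*g + 15) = g*(g - 3)*(g - 5)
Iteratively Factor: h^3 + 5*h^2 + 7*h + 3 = (h + 3)*(h^2 + 2*h + 1) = (h + 1)*(h + 3)*(h + 1)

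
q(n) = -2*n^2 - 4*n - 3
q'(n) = -4*n - 4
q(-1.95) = -2.80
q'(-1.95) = 3.80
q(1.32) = -11.76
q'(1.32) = -9.28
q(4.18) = -54.66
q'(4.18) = -20.72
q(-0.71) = -1.17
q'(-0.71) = -1.16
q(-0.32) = -1.92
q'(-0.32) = -2.72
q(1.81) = -16.79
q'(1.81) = -11.24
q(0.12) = -3.51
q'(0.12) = -4.48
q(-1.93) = -2.73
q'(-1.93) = 3.72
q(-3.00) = -9.00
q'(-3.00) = 8.00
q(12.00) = -339.00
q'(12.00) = -52.00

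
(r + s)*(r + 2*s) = r^2 + 3*r*s + 2*s^2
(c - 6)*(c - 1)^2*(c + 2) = c^4 - 6*c^3 - 3*c^2 + 20*c - 12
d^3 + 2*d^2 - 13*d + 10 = (d - 2)*(d - 1)*(d + 5)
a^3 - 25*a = a*(a - 5)*(a + 5)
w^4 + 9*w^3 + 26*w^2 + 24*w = w*(w + 2)*(w + 3)*(w + 4)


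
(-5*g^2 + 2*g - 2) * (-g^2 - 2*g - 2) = 5*g^4 + 8*g^3 + 8*g^2 + 4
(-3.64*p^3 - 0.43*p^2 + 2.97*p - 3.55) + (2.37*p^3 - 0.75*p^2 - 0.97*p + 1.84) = -1.27*p^3 - 1.18*p^2 + 2.0*p - 1.71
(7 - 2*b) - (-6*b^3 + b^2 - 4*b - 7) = 6*b^3 - b^2 + 2*b + 14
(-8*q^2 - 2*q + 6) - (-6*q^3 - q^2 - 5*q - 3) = 6*q^3 - 7*q^2 + 3*q + 9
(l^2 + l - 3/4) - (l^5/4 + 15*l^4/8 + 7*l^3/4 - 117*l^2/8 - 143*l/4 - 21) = -l^5/4 - 15*l^4/8 - 7*l^3/4 + 125*l^2/8 + 147*l/4 + 81/4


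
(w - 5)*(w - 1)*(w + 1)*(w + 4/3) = w^4 - 11*w^3/3 - 23*w^2/3 + 11*w/3 + 20/3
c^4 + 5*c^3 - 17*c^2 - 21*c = c*(c - 3)*(c + 1)*(c + 7)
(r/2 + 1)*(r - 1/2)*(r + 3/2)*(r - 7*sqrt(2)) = r^4/2 - 7*sqrt(2)*r^3/2 + 3*r^3/2 - 21*sqrt(2)*r^2/2 + 5*r^2/8 - 35*sqrt(2)*r/8 - 3*r/4 + 21*sqrt(2)/4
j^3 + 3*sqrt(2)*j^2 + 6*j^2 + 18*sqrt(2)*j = j*(j + 6)*(j + 3*sqrt(2))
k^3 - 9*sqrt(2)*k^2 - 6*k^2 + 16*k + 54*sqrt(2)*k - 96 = (k - 6)*(k - 8*sqrt(2))*(k - sqrt(2))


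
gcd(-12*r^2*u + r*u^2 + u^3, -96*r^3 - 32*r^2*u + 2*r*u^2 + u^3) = 4*r + u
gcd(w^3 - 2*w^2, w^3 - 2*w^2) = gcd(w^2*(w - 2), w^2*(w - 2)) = w^3 - 2*w^2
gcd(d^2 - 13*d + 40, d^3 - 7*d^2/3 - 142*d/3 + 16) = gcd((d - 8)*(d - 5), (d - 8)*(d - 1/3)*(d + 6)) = d - 8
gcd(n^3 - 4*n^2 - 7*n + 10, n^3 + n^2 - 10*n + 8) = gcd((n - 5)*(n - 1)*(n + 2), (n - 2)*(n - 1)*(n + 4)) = n - 1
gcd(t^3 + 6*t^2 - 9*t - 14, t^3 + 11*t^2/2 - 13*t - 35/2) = t^2 + 8*t + 7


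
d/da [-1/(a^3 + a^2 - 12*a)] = (3*a^2 + 2*a - 12)/(a^2*(a^2 + a - 12)^2)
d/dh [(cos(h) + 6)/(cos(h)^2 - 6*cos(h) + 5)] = (cos(h)^2 + 12*cos(h) - 41)*sin(h)/(cos(h)^2 - 6*cos(h) + 5)^2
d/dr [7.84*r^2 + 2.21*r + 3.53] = 15.68*r + 2.21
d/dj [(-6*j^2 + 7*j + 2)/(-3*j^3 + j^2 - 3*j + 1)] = (-18*j^4 + 42*j^3 + 29*j^2 - 16*j + 13)/(9*j^6 - 6*j^5 + 19*j^4 - 12*j^3 + 11*j^2 - 6*j + 1)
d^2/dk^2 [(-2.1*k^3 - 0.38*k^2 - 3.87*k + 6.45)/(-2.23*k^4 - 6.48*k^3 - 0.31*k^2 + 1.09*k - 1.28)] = (20.88618*k^9 + 11.3382119999999*k^8 + 255.178008*k^7 + 347.677604*k^6 - 1848.864774*k^5 - 3446.178612*k^4 - 350.659622*k^3 + 86.88117*k^2 + 345.500154*k + 1.836262)/(11.089567*k^12 + 96.673176*k^11 + 285.540573*k^10 + 282.714153*k^9 - 35.715699*k^8 - 28.982454*k^7 + 161.392948*k^6 + 19.542225*k^5 - 41.810523*k^4 + 27.960395*k^3 + 6.086016*k^2 - 5.357568*k + 2.097152)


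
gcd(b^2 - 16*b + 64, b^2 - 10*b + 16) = b - 8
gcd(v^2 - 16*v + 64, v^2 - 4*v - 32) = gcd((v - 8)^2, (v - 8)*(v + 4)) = v - 8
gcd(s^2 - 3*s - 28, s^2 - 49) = s - 7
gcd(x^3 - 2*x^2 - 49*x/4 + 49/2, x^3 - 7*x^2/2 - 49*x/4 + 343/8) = x^2 - 49/4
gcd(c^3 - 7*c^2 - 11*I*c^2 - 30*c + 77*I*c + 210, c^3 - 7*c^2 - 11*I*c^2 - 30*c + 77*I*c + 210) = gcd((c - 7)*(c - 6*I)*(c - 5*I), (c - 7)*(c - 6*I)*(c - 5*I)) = c^3 + c^2*(-7 - 11*I) + c*(-30 + 77*I) + 210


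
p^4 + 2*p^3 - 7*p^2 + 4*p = p*(p - 1)^2*(p + 4)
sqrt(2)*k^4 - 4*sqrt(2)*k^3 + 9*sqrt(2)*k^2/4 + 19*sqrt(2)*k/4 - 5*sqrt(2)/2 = (k - 5/2)*(k - 2)*(k - 1/2)*(sqrt(2)*k + sqrt(2))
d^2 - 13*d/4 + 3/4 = (d - 3)*(d - 1/4)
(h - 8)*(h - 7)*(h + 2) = h^3 - 13*h^2 + 26*h + 112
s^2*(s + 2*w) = s^3 + 2*s^2*w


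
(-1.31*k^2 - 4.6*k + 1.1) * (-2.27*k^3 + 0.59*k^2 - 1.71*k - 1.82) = 2.9737*k^5 + 9.6691*k^4 - 2.9709*k^3 + 10.8992*k^2 + 6.491*k - 2.002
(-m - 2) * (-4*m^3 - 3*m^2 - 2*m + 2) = 4*m^4 + 11*m^3 + 8*m^2 + 2*m - 4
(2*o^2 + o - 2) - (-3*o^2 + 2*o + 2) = 5*o^2 - o - 4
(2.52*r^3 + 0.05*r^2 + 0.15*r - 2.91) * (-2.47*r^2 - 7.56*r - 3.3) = -6.2244*r^5 - 19.1747*r^4 - 9.0645*r^3 + 5.8887*r^2 + 21.5046*r + 9.603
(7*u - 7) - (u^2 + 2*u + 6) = -u^2 + 5*u - 13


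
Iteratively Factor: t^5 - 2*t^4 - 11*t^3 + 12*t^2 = (t)*(t^4 - 2*t^3 - 11*t^2 + 12*t) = t*(t - 4)*(t^3 + 2*t^2 - 3*t) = t*(t - 4)*(t - 1)*(t^2 + 3*t) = t*(t - 4)*(t - 1)*(t + 3)*(t)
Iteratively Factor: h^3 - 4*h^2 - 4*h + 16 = (h - 2)*(h^2 - 2*h - 8) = (h - 4)*(h - 2)*(h + 2)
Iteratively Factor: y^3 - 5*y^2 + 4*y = (y)*(y^2 - 5*y + 4) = y*(y - 4)*(y - 1)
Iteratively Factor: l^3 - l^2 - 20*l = (l)*(l^2 - l - 20) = l*(l + 4)*(l - 5)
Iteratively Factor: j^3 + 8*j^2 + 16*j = (j + 4)*(j^2 + 4*j) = (j + 4)^2*(j)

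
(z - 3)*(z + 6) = z^2 + 3*z - 18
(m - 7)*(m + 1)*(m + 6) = m^3 - 43*m - 42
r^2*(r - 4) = r^3 - 4*r^2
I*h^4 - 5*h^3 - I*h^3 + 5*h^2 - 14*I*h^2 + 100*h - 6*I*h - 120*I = (h - 5)*(h + 4)*(h + 6*I)*(I*h + 1)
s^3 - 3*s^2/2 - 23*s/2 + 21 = (s - 3)*(s - 2)*(s + 7/2)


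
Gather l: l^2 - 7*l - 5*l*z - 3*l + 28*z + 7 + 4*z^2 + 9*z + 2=l^2 + l*(-5*z - 10) + 4*z^2 + 37*z + 9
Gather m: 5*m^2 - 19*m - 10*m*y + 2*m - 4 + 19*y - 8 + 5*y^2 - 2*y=5*m^2 + m*(-10*y - 17) + 5*y^2 + 17*y - 12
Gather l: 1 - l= 1 - l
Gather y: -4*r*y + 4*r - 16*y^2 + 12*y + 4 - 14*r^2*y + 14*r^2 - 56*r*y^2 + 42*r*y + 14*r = 14*r^2 + 18*r + y^2*(-56*r - 16) + y*(-14*r^2 + 38*r + 12) + 4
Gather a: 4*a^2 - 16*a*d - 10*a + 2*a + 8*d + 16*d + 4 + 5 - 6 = 4*a^2 + a*(-16*d - 8) + 24*d + 3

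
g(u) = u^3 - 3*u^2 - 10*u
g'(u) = 3*u^2 - 6*u - 10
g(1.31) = -16.00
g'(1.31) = -12.71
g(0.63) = -7.24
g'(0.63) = -12.59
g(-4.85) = -136.15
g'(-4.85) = 89.67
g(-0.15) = 1.43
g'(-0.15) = -9.03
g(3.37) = -29.50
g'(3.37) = 3.85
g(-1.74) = 3.05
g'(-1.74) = 9.52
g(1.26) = -15.36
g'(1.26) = -12.80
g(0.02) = -0.20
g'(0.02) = -10.12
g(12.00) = 1176.00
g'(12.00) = 350.00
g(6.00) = 48.00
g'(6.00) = 62.00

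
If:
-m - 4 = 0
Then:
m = -4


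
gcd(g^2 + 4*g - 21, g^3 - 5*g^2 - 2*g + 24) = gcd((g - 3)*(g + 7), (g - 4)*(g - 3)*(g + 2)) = g - 3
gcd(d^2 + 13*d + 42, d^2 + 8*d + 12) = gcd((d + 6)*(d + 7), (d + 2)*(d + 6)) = d + 6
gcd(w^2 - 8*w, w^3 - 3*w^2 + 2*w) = w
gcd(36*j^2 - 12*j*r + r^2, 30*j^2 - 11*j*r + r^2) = -6*j + r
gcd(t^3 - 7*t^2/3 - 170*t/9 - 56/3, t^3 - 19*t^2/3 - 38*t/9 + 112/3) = t^2 - 11*t/3 - 14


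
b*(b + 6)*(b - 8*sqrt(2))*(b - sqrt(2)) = b^4 - 9*sqrt(2)*b^3 + 6*b^3 - 54*sqrt(2)*b^2 + 16*b^2 + 96*b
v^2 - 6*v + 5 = (v - 5)*(v - 1)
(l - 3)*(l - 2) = l^2 - 5*l + 6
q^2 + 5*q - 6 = (q - 1)*(q + 6)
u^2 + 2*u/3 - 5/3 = (u - 1)*(u + 5/3)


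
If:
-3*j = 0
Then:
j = 0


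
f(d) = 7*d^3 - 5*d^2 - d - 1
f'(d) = 21*d^2 - 10*d - 1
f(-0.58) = -3.47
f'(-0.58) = 11.86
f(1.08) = 0.91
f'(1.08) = 12.69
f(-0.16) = -1.00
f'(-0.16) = 1.14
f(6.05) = 1360.05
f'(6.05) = 707.15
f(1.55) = 11.50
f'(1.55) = 33.95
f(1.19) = 2.53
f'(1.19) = 16.84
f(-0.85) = -8.06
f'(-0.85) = 22.67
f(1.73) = 18.55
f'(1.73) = 44.55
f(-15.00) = -24736.00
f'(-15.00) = 4874.00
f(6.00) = 1325.00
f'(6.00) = 695.00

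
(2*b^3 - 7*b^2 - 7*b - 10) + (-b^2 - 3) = 2*b^3 - 8*b^2 - 7*b - 13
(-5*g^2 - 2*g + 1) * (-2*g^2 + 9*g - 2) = 10*g^4 - 41*g^3 - 10*g^2 + 13*g - 2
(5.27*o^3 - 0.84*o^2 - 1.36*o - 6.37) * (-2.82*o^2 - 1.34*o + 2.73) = -14.8614*o^5 - 4.693*o^4 + 19.3479*o^3 + 17.4926*o^2 + 4.823*o - 17.3901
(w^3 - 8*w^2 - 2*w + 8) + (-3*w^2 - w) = w^3 - 11*w^2 - 3*w + 8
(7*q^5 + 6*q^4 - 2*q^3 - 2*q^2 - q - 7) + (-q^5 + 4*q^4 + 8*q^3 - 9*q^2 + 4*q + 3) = 6*q^5 + 10*q^4 + 6*q^3 - 11*q^2 + 3*q - 4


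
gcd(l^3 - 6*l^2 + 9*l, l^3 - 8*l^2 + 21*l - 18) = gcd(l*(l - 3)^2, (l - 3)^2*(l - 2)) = l^2 - 6*l + 9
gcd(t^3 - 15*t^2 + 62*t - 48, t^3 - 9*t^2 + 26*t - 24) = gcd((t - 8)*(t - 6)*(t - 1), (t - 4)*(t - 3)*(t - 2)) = 1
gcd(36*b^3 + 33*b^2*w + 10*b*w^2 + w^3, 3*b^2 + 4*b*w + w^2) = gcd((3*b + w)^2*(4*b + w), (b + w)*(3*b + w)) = 3*b + w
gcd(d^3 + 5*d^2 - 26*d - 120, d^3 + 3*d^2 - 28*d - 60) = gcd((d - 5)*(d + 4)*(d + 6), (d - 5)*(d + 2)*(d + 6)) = d^2 + d - 30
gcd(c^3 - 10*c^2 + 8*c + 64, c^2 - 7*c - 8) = c - 8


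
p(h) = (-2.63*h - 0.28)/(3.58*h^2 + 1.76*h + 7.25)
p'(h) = (-7.16*h - 1.76)*(-2.63*h - 0.28)/(3.58*h^2 + 1.76*h + 7.25)^2 - 2.63/(3.58*h^2 + 1.76*h + 7.25) = (9.4154*h^2 + 2.0048*h - 18.5747)/(12.8164*h^4 + 12.6016*h^3 + 55.0076*h^2 + 25.52*h + 52.5625)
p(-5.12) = 0.14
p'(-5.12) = 0.03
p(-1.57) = 0.29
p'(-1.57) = 0.01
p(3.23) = -0.17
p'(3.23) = 0.03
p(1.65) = -0.23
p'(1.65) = 0.03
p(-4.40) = 0.16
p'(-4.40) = 0.03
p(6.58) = -0.10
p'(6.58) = 0.01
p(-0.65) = 0.19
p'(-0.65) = -0.27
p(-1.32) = 0.29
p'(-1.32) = -0.04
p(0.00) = -0.04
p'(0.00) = -0.35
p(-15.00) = 0.05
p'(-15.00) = 0.00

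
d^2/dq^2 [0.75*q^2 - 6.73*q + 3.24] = 1.50000000000000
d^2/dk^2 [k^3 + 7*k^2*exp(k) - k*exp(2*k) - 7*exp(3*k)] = 7*k^2*exp(k) - 4*k*exp(2*k) + 28*k*exp(k) + 6*k - 63*exp(3*k) - 4*exp(2*k) + 14*exp(k)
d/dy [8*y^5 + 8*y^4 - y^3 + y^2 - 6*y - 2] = 40*y^4 + 32*y^3 - 3*y^2 + 2*y - 6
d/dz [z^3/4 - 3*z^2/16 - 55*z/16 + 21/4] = 3*z^2/4 - 3*z/8 - 55/16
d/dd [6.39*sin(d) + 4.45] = 6.39*cos(d)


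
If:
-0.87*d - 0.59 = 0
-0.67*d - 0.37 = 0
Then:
No Solution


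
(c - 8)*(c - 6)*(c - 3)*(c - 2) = c^4 - 19*c^3 + 124*c^2 - 324*c + 288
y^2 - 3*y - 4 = (y - 4)*(y + 1)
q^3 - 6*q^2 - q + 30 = (q - 5)*(q - 3)*(q + 2)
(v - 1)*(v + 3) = v^2 + 2*v - 3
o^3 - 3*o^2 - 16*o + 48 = (o - 4)*(o - 3)*(o + 4)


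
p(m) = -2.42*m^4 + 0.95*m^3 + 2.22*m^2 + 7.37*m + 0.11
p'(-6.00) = 2174.21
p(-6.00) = -3305.71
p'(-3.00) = 281.06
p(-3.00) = -223.69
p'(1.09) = 3.06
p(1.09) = 8.60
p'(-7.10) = 3584.09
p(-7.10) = -6429.95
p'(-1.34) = 29.83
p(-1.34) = -15.87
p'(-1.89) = 74.51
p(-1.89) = -43.18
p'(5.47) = -1467.37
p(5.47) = -1904.20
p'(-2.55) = 175.09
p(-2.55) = -122.32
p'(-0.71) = 9.12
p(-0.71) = -4.96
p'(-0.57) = 7.56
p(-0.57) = -3.80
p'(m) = -9.68*m^3 + 2.85*m^2 + 4.44*m + 7.37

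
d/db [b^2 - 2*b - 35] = 2*b - 2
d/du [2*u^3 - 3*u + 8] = 6*u^2 - 3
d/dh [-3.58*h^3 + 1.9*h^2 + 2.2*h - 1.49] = -10.74*h^2 + 3.8*h + 2.2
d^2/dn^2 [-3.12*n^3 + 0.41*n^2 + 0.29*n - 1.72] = 0.82 - 18.72*n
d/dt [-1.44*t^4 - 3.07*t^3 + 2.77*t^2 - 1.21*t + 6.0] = -5.76*t^3 - 9.21*t^2 + 5.54*t - 1.21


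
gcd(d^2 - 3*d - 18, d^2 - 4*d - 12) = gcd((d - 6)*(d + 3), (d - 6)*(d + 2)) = d - 6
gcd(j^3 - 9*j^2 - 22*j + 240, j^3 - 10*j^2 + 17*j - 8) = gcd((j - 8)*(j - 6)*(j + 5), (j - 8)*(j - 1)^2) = j - 8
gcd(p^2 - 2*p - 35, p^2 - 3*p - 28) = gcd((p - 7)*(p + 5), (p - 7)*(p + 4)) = p - 7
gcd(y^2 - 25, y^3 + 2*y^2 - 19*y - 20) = y + 5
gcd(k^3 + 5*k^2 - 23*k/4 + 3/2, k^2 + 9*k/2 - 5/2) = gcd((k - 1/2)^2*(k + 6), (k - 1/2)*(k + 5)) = k - 1/2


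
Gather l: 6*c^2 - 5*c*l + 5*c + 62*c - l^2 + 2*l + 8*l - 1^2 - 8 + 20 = 6*c^2 + 67*c - l^2 + l*(10 - 5*c) + 11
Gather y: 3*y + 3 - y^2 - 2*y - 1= -y^2 + y + 2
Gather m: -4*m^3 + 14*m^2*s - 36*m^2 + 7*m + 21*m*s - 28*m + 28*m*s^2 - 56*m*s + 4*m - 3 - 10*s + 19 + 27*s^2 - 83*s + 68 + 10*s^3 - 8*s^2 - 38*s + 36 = -4*m^3 + m^2*(14*s - 36) + m*(28*s^2 - 35*s - 17) + 10*s^3 + 19*s^2 - 131*s + 120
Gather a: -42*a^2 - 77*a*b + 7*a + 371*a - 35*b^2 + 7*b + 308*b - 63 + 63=-42*a^2 + a*(378 - 77*b) - 35*b^2 + 315*b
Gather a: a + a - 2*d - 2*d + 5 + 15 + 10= 2*a - 4*d + 30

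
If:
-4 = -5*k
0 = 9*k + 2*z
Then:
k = 4/5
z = -18/5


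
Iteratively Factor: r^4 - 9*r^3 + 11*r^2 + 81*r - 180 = (r + 3)*(r^3 - 12*r^2 + 47*r - 60) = (r - 4)*(r + 3)*(r^2 - 8*r + 15) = (r - 4)*(r - 3)*(r + 3)*(r - 5)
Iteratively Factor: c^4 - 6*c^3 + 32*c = (c - 4)*(c^3 - 2*c^2 - 8*c) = (c - 4)*(c + 2)*(c^2 - 4*c) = c*(c - 4)*(c + 2)*(c - 4)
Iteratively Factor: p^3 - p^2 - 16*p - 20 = (p + 2)*(p^2 - 3*p - 10) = (p - 5)*(p + 2)*(p + 2)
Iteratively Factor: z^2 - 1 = (z + 1)*(z - 1)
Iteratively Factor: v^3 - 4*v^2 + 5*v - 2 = (v - 1)*(v^2 - 3*v + 2) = (v - 2)*(v - 1)*(v - 1)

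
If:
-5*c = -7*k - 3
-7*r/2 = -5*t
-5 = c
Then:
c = -5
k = -4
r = 10*t/7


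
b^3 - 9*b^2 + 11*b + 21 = (b - 7)*(b - 3)*(b + 1)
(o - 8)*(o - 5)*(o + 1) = o^3 - 12*o^2 + 27*o + 40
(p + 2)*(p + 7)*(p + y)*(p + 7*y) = p^4 + 8*p^3*y + 9*p^3 + 7*p^2*y^2 + 72*p^2*y + 14*p^2 + 63*p*y^2 + 112*p*y + 98*y^2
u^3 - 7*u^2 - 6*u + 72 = (u - 6)*(u - 4)*(u + 3)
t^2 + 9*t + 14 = (t + 2)*(t + 7)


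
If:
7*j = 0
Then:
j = 0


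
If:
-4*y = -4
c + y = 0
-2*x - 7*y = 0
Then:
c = -1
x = -7/2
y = 1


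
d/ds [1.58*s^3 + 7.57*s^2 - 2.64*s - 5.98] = 4.74*s^2 + 15.14*s - 2.64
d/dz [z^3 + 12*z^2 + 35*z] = 3*z^2 + 24*z + 35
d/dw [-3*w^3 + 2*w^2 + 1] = w*(4 - 9*w)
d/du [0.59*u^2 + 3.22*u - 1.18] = 1.18*u + 3.22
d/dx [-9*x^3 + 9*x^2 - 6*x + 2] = -27*x^2 + 18*x - 6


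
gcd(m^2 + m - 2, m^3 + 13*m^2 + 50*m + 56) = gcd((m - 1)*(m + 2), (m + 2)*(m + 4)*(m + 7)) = m + 2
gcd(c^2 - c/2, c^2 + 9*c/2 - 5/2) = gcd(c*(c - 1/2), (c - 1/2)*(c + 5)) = c - 1/2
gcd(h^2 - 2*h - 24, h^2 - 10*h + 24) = h - 6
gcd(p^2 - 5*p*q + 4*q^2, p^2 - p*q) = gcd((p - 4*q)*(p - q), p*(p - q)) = p - q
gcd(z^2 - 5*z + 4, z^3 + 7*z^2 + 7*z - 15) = z - 1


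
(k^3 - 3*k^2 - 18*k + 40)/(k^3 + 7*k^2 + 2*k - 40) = (k - 5)/(k + 5)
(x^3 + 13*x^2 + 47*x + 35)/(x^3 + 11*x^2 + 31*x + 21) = (x + 5)/(x + 3)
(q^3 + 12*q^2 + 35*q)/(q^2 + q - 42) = q*(q + 5)/(q - 6)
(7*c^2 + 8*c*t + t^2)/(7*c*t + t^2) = (c + t)/t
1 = 1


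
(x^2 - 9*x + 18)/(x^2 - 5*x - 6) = (x - 3)/(x + 1)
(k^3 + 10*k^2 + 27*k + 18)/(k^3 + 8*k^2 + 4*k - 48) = (k^2 + 4*k + 3)/(k^2 + 2*k - 8)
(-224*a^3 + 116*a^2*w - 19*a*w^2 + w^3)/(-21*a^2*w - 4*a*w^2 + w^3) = (32*a^2 - 12*a*w + w^2)/(w*(3*a + w))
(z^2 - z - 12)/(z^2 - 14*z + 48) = (z^2 - z - 12)/(z^2 - 14*z + 48)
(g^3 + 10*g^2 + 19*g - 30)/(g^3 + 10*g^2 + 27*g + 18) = (g^2 + 4*g - 5)/(g^2 + 4*g + 3)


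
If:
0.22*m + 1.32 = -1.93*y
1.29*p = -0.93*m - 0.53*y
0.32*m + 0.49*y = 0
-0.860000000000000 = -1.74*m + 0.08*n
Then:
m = 1.27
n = 16.84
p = -0.57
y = -0.83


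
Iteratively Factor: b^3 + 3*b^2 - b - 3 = (b + 1)*(b^2 + 2*b - 3) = (b + 1)*(b + 3)*(b - 1)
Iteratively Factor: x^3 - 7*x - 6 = (x + 1)*(x^2 - x - 6) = (x + 1)*(x + 2)*(x - 3)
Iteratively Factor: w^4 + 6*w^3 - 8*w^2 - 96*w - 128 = (w - 4)*(w^3 + 10*w^2 + 32*w + 32) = (w - 4)*(w + 4)*(w^2 + 6*w + 8) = (w - 4)*(w + 4)^2*(w + 2)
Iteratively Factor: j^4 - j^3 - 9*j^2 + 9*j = (j - 1)*(j^3 - 9*j) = (j - 1)*(j + 3)*(j^2 - 3*j) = j*(j - 1)*(j + 3)*(j - 3)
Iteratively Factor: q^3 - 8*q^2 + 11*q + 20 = (q - 5)*(q^2 - 3*q - 4) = (q - 5)*(q + 1)*(q - 4)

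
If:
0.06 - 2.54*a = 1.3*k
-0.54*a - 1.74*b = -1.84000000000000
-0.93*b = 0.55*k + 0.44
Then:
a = 1.06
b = 0.73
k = -2.03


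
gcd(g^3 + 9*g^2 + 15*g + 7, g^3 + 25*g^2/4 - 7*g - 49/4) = g^2 + 8*g + 7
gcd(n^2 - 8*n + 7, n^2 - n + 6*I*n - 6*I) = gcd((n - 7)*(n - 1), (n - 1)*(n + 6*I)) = n - 1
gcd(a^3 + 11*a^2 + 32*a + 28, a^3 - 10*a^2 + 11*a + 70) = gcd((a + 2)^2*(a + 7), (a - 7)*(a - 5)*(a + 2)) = a + 2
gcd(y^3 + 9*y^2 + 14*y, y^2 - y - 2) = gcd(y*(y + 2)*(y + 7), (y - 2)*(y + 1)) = 1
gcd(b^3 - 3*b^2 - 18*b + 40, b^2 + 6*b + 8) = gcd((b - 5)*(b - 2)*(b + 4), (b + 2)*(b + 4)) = b + 4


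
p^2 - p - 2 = (p - 2)*(p + 1)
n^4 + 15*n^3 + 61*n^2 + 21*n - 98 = (n - 1)*(n + 2)*(n + 7)^2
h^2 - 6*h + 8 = (h - 4)*(h - 2)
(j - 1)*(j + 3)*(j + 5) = j^3 + 7*j^2 + 7*j - 15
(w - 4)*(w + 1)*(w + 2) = w^3 - w^2 - 10*w - 8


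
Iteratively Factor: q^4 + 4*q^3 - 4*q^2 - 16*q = (q - 2)*(q^3 + 6*q^2 + 8*q) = q*(q - 2)*(q^2 + 6*q + 8) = q*(q - 2)*(q + 2)*(q + 4)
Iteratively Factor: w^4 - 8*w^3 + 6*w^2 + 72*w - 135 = (w - 3)*(w^3 - 5*w^2 - 9*w + 45) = (w - 3)^2*(w^2 - 2*w - 15) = (w - 3)^2*(w + 3)*(w - 5)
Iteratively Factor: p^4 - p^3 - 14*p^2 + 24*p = (p + 4)*(p^3 - 5*p^2 + 6*p) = (p - 2)*(p + 4)*(p^2 - 3*p) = p*(p - 2)*(p + 4)*(p - 3)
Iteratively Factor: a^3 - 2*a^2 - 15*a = (a + 3)*(a^2 - 5*a) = (a - 5)*(a + 3)*(a)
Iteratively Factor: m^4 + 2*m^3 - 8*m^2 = (m)*(m^3 + 2*m^2 - 8*m) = m*(m - 2)*(m^2 + 4*m) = m*(m - 2)*(m + 4)*(m)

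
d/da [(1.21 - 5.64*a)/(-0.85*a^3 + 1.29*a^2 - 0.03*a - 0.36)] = (-9.588*a^3 + 10.3611*a^2 - 3.1218*a + 2.0667)/(0.7225*a^6 - 2.193*a^5 + 1.7151*a^4 + 0.5346*a^3 - 0.9279*a^2 + 0.0216*a + 0.1296)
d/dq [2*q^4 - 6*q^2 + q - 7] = 8*q^3 - 12*q + 1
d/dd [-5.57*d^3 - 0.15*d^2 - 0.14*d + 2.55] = -16.71*d^2 - 0.3*d - 0.14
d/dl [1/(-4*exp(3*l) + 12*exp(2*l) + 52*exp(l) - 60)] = (3*exp(2*l) - 6*exp(l) - 13)*exp(l)/(4*(exp(3*l) - 3*exp(2*l) - 13*exp(l) + 15)^2)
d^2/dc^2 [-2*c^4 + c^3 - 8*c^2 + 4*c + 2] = -24*c^2 + 6*c - 16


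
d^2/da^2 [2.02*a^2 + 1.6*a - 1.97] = 4.04000000000000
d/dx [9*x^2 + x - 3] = 18*x + 1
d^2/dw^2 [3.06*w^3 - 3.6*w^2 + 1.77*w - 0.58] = 18.36*w - 7.2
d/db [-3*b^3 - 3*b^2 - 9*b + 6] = -9*b^2 - 6*b - 9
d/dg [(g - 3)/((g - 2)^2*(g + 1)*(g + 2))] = (-3*g^3 + 8*g^2 + 13*g - 10)/(g^7 - 11*g^5 - 2*g^4 + 40*g^3 + 16*g^2 - 48*g - 32)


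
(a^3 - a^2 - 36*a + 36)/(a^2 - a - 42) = (a^2 - 7*a + 6)/(a - 7)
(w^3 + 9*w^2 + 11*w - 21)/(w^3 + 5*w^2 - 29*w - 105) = (w - 1)/(w - 5)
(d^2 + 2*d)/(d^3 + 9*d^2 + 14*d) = 1/(d + 7)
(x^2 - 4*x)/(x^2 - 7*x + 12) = x/(x - 3)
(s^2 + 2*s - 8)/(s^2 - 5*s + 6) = (s + 4)/(s - 3)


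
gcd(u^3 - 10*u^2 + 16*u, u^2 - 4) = u - 2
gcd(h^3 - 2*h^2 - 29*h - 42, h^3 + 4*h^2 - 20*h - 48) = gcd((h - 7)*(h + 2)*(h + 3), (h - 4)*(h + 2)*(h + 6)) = h + 2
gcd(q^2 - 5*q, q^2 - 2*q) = q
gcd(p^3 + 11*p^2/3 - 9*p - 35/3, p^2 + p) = p + 1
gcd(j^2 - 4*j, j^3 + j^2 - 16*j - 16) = j - 4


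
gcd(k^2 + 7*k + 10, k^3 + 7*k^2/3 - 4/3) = k + 2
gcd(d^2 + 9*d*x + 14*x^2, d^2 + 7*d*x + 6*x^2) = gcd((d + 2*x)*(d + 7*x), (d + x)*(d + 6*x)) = 1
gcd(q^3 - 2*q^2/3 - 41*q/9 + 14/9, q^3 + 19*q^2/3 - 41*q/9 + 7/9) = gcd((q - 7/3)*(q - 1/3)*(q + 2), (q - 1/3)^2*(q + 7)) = q - 1/3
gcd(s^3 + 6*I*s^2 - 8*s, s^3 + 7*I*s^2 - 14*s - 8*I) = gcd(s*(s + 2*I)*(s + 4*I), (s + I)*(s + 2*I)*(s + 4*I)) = s^2 + 6*I*s - 8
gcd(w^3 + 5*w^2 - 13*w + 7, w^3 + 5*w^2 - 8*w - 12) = 1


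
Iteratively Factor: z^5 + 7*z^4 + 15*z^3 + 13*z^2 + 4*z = (z + 1)*(z^4 + 6*z^3 + 9*z^2 + 4*z) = (z + 1)*(z + 4)*(z^3 + 2*z^2 + z) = z*(z + 1)*(z + 4)*(z^2 + 2*z + 1) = z*(z + 1)^2*(z + 4)*(z + 1)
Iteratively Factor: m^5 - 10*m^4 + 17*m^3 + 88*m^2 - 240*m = (m + 3)*(m^4 - 13*m^3 + 56*m^2 - 80*m) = (m - 5)*(m + 3)*(m^3 - 8*m^2 + 16*m) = (m - 5)*(m - 4)*(m + 3)*(m^2 - 4*m) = m*(m - 5)*(m - 4)*(m + 3)*(m - 4)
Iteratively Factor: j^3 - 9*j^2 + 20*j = (j - 5)*(j^2 - 4*j) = (j - 5)*(j - 4)*(j)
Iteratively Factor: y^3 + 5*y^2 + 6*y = (y + 2)*(y^2 + 3*y) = (y + 2)*(y + 3)*(y)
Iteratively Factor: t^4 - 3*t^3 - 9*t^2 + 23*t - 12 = (t - 4)*(t^3 + t^2 - 5*t + 3) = (t - 4)*(t - 1)*(t^2 + 2*t - 3) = (t - 4)*(t - 1)^2*(t + 3)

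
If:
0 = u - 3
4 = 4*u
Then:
No Solution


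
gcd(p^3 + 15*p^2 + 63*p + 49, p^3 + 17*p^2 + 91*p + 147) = p^2 + 14*p + 49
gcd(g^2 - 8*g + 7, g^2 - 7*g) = g - 7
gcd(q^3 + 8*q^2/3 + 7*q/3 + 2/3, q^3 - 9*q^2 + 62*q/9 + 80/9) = q + 2/3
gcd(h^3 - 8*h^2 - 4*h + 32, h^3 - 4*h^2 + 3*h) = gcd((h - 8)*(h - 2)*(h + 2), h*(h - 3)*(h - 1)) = 1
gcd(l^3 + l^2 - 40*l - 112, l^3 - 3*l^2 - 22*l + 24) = l + 4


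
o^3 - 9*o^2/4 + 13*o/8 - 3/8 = (o - 1)*(o - 3/4)*(o - 1/2)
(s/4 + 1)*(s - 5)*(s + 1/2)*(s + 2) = s^4/4 + 3*s^3/8 - 43*s^2/8 - 51*s/4 - 5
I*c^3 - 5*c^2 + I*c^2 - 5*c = c*(c + 5*I)*(I*c + I)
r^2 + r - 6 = (r - 2)*(r + 3)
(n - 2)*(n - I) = n^2 - 2*n - I*n + 2*I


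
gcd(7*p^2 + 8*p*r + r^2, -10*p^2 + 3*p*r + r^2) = 1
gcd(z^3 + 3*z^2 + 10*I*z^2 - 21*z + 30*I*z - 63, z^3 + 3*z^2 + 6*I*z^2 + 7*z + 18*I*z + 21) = z^2 + z*(3 + 7*I) + 21*I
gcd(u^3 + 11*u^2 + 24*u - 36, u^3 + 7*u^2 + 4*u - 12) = u^2 + 5*u - 6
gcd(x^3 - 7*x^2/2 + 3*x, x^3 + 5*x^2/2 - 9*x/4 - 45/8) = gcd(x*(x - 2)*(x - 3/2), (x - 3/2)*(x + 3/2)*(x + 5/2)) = x - 3/2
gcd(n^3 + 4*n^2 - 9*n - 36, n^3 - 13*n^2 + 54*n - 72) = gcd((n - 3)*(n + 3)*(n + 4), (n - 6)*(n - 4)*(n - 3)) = n - 3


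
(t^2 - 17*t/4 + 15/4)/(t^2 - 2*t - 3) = (t - 5/4)/(t + 1)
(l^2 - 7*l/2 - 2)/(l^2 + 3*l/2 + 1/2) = (l - 4)/(l + 1)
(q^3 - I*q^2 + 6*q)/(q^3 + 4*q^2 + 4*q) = (q^2 - I*q + 6)/(q^2 + 4*q + 4)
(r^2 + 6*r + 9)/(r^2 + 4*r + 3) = (r + 3)/(r + 1)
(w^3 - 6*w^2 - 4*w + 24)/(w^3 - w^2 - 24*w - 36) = (w - 2)/(w + 3)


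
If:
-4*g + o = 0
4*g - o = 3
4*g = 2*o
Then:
No Solution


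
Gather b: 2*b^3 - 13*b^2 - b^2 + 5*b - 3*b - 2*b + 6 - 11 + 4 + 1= 2*b^3 - 14*b^2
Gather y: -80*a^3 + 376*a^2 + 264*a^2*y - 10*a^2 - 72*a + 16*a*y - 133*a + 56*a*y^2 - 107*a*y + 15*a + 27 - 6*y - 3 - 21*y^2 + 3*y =-80*a^3 + 366*a^2 - 190*a + y^2*(56*a - 21) + y*(264*a^2 - 91*a - 3) + 24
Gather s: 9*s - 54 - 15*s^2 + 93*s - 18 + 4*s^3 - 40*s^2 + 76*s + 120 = 4*s^3 - 55*s^2 + 178*s + 48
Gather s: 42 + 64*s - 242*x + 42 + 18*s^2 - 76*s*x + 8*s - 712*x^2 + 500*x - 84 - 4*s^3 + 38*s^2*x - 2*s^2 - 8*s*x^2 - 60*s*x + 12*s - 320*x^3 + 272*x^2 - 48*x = -4*s^3 + s^2*(38*x + 16) + s*(-8*x^2 - 136*x + 84) - 320*x^3 - 440*x^2 + 210*x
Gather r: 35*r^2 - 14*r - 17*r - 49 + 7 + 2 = 35*r^2 - 31*r - 40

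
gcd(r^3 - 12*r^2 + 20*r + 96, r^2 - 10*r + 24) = r - 6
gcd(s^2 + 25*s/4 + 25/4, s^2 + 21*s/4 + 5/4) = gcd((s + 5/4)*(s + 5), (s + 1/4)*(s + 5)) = s + 5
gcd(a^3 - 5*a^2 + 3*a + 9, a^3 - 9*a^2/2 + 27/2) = a^2 - 6*a + 9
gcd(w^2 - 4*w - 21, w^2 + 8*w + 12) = 1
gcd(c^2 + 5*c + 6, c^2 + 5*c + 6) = c^2 + 5*c + 6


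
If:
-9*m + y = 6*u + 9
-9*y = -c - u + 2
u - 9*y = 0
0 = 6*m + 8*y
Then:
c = 2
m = 12/41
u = -81/41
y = -9/41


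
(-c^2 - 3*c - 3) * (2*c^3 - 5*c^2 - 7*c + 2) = -2*c^5 - c^4 + 16*c^3 + 34*c^2 + 15*c - 6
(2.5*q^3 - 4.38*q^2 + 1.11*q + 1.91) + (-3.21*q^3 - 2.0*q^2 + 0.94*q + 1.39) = -0.71*q^3 - 6.38*q^2 + 2.05*q + 3.3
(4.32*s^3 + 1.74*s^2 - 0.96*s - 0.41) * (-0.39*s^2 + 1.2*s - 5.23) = -1.6848*s^5 + 4.5054*s^4 - 20.1312*s^3 - 10.0923*s^2 + 4.5288*s + 2.1443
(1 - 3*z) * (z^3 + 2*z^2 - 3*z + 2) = -3*z^4 - 5*z^3 + 11*z^2 - 9*z + 2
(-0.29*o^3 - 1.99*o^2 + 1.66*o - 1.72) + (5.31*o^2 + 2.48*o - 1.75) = -0.29*o^3 + 3.32*o^2 + 4.14*o - 3.47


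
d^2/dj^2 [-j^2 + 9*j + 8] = -2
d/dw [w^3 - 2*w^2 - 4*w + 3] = 3*w^2 - 4*w - 4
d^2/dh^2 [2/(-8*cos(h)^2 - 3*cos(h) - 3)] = 2*(256*sin(h)^4 - 41*sin(h)^2 - 99*cos(h) + 18*cos(3*h) - 185)/(-8*sin(h)^2 + 3*cos(h) + 11)^3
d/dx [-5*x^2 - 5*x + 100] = -10*x - 5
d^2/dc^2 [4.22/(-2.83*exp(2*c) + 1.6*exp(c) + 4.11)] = (4.22*(5.66*exp(c) - 1.6)*(11.32*exp(c) - 3.2)*exp(c) + (47.7704*exp(c) - 6.752)*(-2.83*exp(2*c) + 1.6*exp(c) + 4.11))*exp(c)/(-2.83*exp(2*c) + 1.6*exp(c) + 4.11)^3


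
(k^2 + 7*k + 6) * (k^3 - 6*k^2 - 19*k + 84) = k^5 + k^4 - 55*k^3 - 85*k^2 + 474*k + 504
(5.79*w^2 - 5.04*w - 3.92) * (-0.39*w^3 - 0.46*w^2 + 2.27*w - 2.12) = -2.2581*w^5 - 0.6978*w^4 + 16.9905*w^3 - 21.9124*w^2 + 1.7864*w + 8.3104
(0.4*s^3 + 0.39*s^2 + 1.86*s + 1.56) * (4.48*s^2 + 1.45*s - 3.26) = 1.792*s^5 + 2.3272*s^4 + 7.5943*s^3 + 8.4144*s^2 - 3.8016*s - 5.0856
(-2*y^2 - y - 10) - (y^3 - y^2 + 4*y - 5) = -y^3 - y^2 - 5*y - 5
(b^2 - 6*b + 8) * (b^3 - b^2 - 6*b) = b^5 - 7*b^4 + 8*b^3 + 28*b^2 - 48*b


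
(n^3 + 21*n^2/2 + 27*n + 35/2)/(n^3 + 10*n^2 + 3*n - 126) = (2*n^2 + 7*n + 5)/(2*(n^2 + 3*n - 18))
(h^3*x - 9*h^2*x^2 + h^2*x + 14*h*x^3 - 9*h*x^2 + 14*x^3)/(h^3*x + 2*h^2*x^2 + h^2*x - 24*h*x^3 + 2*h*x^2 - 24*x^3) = (-h^2 + 9*h*x - 14*x^2)/(-h^2 - 2*h*x + 24*x^2)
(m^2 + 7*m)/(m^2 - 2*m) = (m + 7)/(m - 2)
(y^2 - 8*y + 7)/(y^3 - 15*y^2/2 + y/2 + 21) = 2*(y - 1)/(2*y^2 - y - 6)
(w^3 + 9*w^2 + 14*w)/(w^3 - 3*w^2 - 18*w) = (w^2 + 9*w + 14)/(w^2 - 3*w - 18)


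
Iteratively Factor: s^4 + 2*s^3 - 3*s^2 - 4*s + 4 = (s - 1)*(s^3 + 3*s^2 - 4) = (s - 1)^2*(s^2 + 4*s + 4) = (s - 1)^2*(s + 2)*(s + 2)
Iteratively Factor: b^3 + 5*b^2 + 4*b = (b + 4)*(b^2 + b) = b*(b + 4)*(b + 1)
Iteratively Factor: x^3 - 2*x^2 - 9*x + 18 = (x - 3)*(x^2 + x - 6) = (x - 3)*(x - 2)*(x + 3)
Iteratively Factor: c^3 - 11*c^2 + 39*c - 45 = (c - 5)*(c^2 - 6*c + 9) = (c - 5)*(c - 3)*(c - 3)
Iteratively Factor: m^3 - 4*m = (m)*(m^2 - 4) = m*(m + 2)*(m - 2)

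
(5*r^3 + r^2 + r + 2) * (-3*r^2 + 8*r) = -15*r^5 + 37*r^4 + 5*r^3 + 2*r^2 + 16*r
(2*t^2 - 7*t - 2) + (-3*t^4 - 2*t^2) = -3*t^4 - 7*t - 2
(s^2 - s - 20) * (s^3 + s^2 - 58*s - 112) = s^5 - 79*s^3 - 74*s^2 + 1272*s + 2240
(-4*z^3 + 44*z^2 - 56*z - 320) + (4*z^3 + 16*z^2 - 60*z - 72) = 60*z^2 - 116*z - 392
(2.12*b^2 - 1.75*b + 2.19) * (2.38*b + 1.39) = 5.0456*b^3 - 1.2182*b^2 + 2.7797*b + 3.0441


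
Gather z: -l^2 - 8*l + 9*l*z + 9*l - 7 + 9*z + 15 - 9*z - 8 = -l^2 + 9*l*z + l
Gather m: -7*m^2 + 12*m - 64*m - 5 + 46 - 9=-7*m^2 - 52*m + 32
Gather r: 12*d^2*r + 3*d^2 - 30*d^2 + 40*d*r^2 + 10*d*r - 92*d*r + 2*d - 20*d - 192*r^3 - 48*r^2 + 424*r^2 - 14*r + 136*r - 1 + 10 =-27*d^2 - 18*d - 192*r^3 + r^2*(40*d + 376) + r*(12*d^2 - 82*d + 122) + 9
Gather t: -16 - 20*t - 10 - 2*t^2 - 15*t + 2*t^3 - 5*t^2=2*t^3 - 7*t^2 - 35*t - 26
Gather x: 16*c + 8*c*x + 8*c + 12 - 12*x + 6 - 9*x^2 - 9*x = 24*c - 9*x^2 + x*(8*c - 21) + 18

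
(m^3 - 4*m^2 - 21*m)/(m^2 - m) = (m^2 - 4*m - 21)/(m - 1)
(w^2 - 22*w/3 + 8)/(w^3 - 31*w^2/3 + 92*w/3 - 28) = (3*w - 4)/(3*w^2 - 13*w + 14)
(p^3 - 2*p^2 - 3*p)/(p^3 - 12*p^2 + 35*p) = (p^2 - 2*p - 3)/(p^2 - 12*p + 35)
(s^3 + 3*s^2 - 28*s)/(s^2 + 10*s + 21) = s*(s - 4)/(s + 3)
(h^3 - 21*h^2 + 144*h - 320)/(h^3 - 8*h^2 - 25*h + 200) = (h - 8)/(h + 5)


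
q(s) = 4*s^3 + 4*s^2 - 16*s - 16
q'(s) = 12*s^2 + 8*s - 16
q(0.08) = -17.25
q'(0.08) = -15.28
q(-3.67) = -101.13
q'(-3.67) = 116.27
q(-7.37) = -1282.07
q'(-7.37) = 576.84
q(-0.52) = -7.16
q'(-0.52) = -16.92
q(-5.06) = -350.84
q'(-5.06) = 250.76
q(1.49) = -17.73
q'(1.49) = 22.56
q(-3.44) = -76.46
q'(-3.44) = 98.48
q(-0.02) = -15.68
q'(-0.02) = -16.16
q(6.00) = 896.00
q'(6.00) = 464.00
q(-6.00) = -640.00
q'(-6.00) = 368.00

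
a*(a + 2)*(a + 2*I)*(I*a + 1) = I*a^4 - a^3 + 2*I*a^3 - 2*a^2 + 2*I*a^2 + 4*I*a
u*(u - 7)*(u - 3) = u^3 - 10*u^2 + 21*u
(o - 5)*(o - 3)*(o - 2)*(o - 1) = o^4 - 11*o^3 + 41*o^2 - 61*o + 30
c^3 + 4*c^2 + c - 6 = (c - 1)*(c + 2)*(c + 3)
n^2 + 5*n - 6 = (n - 1)*(n + 6)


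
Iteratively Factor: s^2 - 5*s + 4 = (s - 4)*(s - 1)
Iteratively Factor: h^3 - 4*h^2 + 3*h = (h)*(h^2 - 4*h + 3) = h*(h - 3)*(h - 1)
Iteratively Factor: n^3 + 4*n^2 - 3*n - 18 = (n + 3)*(n^2 + n - 6) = (n + 3)^2*(n - 2)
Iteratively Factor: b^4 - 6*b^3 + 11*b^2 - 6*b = (b - 3)*(b^3 - 3*b^2 + 2*b) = b*(b - 3)*(b^2 - 3*b + 2) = b*(b - 3)*(b - 2)*(b - 1)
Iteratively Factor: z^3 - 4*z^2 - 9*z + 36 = (z - 4)*(z^2 - 9) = (z - 4)*(z + 3)*(z - 3)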